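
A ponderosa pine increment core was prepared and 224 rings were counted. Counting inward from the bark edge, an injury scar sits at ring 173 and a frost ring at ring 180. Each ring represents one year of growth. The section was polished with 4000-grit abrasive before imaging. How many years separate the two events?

The two markers are separated by 180 − 173 = 7 rings.
One ring per year makes the interval 7 years.

7 yr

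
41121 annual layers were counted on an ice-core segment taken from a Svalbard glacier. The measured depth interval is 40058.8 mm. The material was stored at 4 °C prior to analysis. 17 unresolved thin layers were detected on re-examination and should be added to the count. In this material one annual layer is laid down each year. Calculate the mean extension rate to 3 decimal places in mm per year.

0.974 mm per year

Adjusted count: 41121 + 17 = 41138 annual layers.
Mean rate = 40058.8 mm / 41138 years ≈ 0.974 mm per year.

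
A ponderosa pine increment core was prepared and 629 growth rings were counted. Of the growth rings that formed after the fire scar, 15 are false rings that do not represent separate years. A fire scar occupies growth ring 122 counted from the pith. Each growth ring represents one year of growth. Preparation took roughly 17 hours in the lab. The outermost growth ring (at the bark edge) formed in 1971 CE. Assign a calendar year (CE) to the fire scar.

Between growth ring 122 and the bark edge there are 629 − 122 = 507 growth rings.
507 − 15 false = 492 true growth rings after the fire scar.
1971 − 492 = 1479 CE.

1479 CE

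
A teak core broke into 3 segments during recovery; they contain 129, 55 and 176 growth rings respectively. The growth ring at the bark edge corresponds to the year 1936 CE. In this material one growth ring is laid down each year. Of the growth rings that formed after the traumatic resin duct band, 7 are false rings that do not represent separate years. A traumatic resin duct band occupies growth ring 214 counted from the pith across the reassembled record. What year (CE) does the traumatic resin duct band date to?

1797 CE

Total growth rings = 129 + 55 + 176 = 360.
The traumatic resin duct band sits at growth ring 214 from the pith, so 360 − 214 = 146 growth rings formed after it.
Removing the 7 false growth rings leaves 146 − 7 = 139 true growth rings beyond the traumatic resin duct band.
1936 − 139 = 1797 CE.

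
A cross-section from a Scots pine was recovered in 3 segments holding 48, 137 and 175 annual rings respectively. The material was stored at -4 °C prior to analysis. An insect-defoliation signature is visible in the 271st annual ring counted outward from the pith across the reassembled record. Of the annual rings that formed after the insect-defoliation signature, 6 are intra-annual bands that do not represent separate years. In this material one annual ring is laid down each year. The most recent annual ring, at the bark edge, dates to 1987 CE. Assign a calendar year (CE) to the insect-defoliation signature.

1904 CE

Total annual rings = 48 + 137 + 175 = 360.
The insect-defoliation signature sits at annual ring 271 from the pith, so 360 − 271 = 89 annual rings formed after it.
Excluding 6 false annual rings: 89 − 6 = 83.
1987 − 83 = 1904 CE.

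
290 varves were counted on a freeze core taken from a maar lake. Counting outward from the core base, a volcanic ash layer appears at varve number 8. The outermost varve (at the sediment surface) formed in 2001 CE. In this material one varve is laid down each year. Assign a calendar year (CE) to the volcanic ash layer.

290 − 8 = 282 varves lie beyond the volcanic ash layer toward the sediment surface.
The varve at the sediment surface is 2001 CE, so the volcanic ash layer dates to 2001 − 282 = 1719 CE.

1719 CE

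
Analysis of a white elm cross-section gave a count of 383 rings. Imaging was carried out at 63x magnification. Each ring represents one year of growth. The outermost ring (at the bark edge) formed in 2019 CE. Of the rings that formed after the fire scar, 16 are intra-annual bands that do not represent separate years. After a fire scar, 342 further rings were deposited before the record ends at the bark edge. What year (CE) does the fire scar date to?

1693 CE

342 rings formed after the fire scar.
Excluding 16 false rings: 342 − 16 = 326.
2019 − 326 = 1693 CE.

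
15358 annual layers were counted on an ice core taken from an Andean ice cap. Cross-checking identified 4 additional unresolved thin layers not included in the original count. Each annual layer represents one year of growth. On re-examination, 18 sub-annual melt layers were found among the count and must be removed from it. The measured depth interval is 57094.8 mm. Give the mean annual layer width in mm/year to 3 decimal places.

3.721 mm/year

After corrections the count is 15358 − 18 + 4 = 15344 annual layers.
Extension rate ≈ 57094.8 / 15344 = 3.721 mm/year.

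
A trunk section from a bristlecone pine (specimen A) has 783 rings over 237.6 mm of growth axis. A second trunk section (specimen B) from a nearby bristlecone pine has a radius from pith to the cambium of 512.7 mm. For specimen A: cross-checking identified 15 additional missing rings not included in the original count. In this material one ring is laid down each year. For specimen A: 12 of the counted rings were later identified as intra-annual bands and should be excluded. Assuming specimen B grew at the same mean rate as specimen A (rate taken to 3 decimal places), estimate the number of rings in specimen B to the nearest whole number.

1698 rings

Specimen A: adjusted count: 783 − 12 + 15 = 786 rings.
A: Extension rate ≈ 237.6 / 786 = 0.302 mm/year.
Specimen B: 512.7 mm / 0.302 mm per year = 1697.68 years ≈ 1698 rings.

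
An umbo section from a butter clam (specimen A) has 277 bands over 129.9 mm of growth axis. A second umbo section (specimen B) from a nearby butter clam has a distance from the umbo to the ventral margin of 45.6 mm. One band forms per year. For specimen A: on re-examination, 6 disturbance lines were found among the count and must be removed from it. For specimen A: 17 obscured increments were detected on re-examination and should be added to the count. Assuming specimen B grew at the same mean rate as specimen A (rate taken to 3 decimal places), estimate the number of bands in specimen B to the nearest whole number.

Specimen A: correcting the raw count gives 277 − 6 + 17 = 288 true bands.
A: Extension rate ≈ 129.9 / 288 = 0.451 mm/year.
Specimen B: 45.6 mm / 0.451 mm per year = 101.11 years ≈ 101 bands.

101 bands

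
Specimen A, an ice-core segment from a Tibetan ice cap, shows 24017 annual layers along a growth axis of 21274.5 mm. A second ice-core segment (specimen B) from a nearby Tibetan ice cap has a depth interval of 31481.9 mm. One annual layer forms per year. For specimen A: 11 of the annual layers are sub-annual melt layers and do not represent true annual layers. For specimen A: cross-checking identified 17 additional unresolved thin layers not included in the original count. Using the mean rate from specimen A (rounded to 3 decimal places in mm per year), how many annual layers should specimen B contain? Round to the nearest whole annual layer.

Specimen A: correcting the raw count gives 24017 − 11 + 17 = 24023 true annual layers.
A: Extension rate ≈ 21274.5 / 24023 = 0.886 mm/year.
B spans 31481.9 / 0.886 = 35532.62 years ≈ 35533 annual layers.

35533 annual layers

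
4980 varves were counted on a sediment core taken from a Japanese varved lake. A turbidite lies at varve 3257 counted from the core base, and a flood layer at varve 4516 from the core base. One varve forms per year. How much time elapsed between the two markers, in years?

1259 yr

Separation: 4516 − 3257 = 1259 varves.
At one varve per year, 1259 years elapsed between them.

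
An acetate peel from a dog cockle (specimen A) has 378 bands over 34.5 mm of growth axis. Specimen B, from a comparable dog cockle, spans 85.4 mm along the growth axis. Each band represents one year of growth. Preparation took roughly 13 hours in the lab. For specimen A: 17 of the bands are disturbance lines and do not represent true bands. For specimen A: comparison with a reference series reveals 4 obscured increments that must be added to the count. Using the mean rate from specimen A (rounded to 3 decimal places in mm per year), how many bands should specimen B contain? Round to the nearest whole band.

899 bands

Specimen A: correcting the raw count gives 378 − 17 + 4 = 365 true bands.
A: Extension rate ≈ 34.5 / 365 = 0.095 mm/yr.
For B, 85.4 / 0.095 = 898.95 years ≈ 899 bands.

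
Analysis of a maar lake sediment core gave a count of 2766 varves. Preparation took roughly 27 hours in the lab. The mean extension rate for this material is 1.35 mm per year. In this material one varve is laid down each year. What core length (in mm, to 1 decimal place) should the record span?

2766 years of growth are recorded.
Length ≈ 1.35 × 2766 = 3734.1 mm.

3734.1 mm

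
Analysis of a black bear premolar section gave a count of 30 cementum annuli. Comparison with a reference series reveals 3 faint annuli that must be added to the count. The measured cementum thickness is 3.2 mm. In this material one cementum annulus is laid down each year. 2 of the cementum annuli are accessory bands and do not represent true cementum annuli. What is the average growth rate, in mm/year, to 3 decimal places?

0.103 mm/year

Correcting the raw count gives 30 − 2 + 3 = 31 true cementum annuli.
3.2 mm over 31 years gives 3.2 / 31 ≈ 0.103 mm/year.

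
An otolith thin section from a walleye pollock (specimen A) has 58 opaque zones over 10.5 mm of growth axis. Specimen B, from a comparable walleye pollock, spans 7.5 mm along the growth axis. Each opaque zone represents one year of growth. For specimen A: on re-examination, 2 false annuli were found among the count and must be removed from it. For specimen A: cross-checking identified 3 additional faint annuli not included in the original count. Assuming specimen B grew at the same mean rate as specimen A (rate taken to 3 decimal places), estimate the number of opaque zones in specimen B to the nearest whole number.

42 opaque zones

Specimen A: true opaque zone count = 58 − 2 + 3 = 59.
A: Mean rate = 10.5 mm / 59 years ≈ 0.178 mm/year.
Specimen B: 7.5 mm / 0.178 mm per year = 42.13 years ≈ 42 opaque zones.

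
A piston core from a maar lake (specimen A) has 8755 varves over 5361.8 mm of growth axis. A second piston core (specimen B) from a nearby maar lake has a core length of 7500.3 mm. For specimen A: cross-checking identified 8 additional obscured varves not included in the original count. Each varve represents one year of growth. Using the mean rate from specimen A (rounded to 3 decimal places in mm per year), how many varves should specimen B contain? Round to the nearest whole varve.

12255 varves

Specimen A: true varve count = 8755 + 8 = 8763.
A: Mean rate = 5361.8 mm / 8763 years ≈ 0.612 mm per year.
Specimen B: 7500.3 mm / 0.612 mm per year = 12255.39 years ≈ 12255 varves.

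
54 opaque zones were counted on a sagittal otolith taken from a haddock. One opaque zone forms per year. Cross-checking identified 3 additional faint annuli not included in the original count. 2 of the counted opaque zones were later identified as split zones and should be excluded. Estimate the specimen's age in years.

55 yr

Correcting the raw count gives 54 − 2 + 3 = 55 true opaque zones.
With a one-to-one opaque zone periodicity this is 55 years.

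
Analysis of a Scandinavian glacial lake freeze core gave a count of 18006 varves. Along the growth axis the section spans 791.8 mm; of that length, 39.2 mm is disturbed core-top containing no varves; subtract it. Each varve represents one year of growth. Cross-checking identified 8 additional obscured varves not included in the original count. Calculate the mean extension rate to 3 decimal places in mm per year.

0.042 mm per year

True varve count = 18006 + 8 = 18014.
The growth record spans 791.8 − 39.2 = 752.6 mm.
752.6 mm over 18014 years gives 752.6 / 18014 ≈ 0.042 mm per year.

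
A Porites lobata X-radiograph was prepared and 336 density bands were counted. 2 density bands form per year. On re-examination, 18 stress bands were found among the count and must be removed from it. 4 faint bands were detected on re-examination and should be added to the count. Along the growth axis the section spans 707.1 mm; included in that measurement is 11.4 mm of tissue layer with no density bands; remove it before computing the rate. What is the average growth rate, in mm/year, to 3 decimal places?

4.321 mm/year

After corrections the count is 336 − 18 + 4 = 322 density bands.
With 2 density bands per year, 322 / 2 = 161 years.
Net length = 707.1 − 11.4 = 695.7 mm.
695.7 mm over 161 years gives 695.7 / 161 ≈ 4.321 mm/year.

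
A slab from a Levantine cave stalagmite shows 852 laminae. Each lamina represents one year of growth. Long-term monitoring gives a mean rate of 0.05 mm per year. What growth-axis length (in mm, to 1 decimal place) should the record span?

The record spans 852 years at 0.05 mm per year.
Predicted length = 0.05 mm/year × 852 years = 42.6 mm.

42.6 mm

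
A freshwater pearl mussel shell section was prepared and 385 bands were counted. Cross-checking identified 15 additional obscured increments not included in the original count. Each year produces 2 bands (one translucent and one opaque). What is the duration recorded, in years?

200 yr

True band count = 385 + 15 = 400.
400 bands at 2 per year is 400 / 2 = 200 years.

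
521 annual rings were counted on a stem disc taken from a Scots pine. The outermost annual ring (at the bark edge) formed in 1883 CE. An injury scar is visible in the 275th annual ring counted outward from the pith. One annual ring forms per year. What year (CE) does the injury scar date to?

Between annual ring 275 and the bark edge there are 521 − 275 = 246 annual rings.
1883 − 246 = 1637 CE.

1637 CE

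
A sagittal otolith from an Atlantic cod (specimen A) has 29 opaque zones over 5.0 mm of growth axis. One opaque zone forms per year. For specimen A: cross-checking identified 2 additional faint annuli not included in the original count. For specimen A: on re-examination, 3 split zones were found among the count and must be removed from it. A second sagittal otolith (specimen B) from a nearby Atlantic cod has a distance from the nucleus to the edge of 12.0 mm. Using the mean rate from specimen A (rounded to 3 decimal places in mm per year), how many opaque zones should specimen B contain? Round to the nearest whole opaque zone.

67 opaque zones

Specimen A: after corrections the count is 29 − 3 + 2 = 28 opaque zones.
A: Mean rate = 5.0 mm / 28 years ≈ 0.179 mm/year.
Specimen B: 12.0 mm / 0.179 mm per year = 67.04 years ≈ 67 opaque zones.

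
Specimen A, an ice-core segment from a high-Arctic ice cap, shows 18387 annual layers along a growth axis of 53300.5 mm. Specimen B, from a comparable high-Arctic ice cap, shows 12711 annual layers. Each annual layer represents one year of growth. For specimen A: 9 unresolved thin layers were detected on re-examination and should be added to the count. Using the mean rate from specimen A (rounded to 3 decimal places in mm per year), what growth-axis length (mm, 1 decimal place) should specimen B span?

Specimen A: true annual layer count = 18387 + 9 = 18396.
A: 53300.5 mm over 18396 years gives 53300.5 / 18396 ≈ 2.897 mm per year.
B's length ≈ 2.897 × 12711 = 36823.8 mm.

36823.8 mm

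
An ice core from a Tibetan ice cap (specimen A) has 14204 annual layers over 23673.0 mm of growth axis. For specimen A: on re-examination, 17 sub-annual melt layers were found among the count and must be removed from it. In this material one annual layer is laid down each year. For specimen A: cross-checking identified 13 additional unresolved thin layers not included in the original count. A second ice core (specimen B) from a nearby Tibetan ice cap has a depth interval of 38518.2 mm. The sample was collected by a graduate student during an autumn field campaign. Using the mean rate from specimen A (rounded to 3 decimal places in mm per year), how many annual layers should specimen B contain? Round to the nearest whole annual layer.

Specimen A: true annual layer count = 14204 − 17 + 13 = 14200.
A: 23673.0 mm over 14200 years gives 23673.0 / 14200 ≈ 1.667 mm per year.
For B, 38518.2 / 1.667 = 23106.30 years ≈ 23106 annual layers.

23106 annual layers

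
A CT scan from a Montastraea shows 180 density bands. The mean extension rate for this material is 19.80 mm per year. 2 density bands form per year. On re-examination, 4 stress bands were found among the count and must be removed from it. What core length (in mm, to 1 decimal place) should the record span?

True density band count = 180 − 4 = 176.
With 2 density bands per year, 176 / 2 = 88 years.
Length ≈ 19.80 × 88 = 1742.4 mm.

1742.4 mm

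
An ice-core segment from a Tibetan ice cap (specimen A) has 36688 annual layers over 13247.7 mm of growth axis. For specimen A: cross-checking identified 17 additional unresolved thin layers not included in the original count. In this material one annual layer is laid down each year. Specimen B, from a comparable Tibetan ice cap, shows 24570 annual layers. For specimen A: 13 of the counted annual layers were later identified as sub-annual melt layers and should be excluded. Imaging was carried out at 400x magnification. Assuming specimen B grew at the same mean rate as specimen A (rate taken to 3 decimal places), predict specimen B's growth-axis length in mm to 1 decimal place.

Specimen A: true annual layer count = 36688 − 13 + 17 = 36692.
A: Extension rate ≈ 13247.7 / 36692 = 0.361 mm/yr.
For B, 0.361 mm/year × 24570 years = 8869.8 mm.

8869.8 mm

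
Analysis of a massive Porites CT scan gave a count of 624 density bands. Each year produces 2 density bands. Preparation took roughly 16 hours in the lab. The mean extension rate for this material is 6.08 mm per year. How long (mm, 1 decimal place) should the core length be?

1897.0 mm

With 2 density bands per year, 624 / 2 = 312 years.
312 years at 6.08 mm/year gives 6.08 × 312 = 1897.0 mm.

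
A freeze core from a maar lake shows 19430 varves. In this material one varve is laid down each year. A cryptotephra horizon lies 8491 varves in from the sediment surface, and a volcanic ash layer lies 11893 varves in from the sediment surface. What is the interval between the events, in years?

3402 years

The two markers are separated by 11893 − 8491 = 3402 varves.
That is 3402 years at one varve per year.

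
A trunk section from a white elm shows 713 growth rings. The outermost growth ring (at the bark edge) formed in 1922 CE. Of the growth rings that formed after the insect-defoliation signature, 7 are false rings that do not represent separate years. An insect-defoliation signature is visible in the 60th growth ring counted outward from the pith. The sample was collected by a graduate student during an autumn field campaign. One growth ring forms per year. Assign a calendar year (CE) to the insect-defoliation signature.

1276 CE

The insect-defoliation signature sits at growth ring 60 from the pith, so 713 − 60 = 653 growth rings formed after it.
653 − 7 false = 646 true growth rings after the insect-defoliation signature.
The growth ring at the bark edge is 1922 CE, so the insect-defoliation signature dates to 1922 − 646 = 1276 CE.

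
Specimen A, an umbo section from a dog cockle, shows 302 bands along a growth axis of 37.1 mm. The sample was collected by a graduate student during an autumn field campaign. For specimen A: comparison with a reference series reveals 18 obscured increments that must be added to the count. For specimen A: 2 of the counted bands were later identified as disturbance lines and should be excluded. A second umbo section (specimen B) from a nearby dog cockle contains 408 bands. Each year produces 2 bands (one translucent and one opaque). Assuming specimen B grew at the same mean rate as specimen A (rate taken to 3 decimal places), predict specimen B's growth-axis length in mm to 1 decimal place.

Specimen A: adjusted count: 302 − 2 + 18 = 318 bands.
Specimen A: dividing by 2 bands per year: 318 / 2 = 159 years.
A: 37.1 mm over 159 years gives 37.1 / 159 ≈ 0.233 mm/year.
Specimen B: dividing by 2 bands per year: 408 / 2 = 204 years. For B, 0.233 mm/year × 204 years = 47.5 mm.

47.5 mm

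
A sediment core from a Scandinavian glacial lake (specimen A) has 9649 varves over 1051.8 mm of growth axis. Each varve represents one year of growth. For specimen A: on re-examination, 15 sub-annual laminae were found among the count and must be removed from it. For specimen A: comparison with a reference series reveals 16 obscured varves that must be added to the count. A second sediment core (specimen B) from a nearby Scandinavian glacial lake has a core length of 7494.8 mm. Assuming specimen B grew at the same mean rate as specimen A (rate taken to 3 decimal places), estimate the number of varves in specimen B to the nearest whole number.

68760 varves

Specimen A: correcting the raw count gives 9649 − 15 + 16 = 9650 true varves.
A: 1051.8 mm over 9650 years gives 1051.8 / 9650 ≈ 0.109 mm per year.
Specimen B: 7494.8 mm / 0.109 mm per year = 68759.63 years ≈ 68760 varves.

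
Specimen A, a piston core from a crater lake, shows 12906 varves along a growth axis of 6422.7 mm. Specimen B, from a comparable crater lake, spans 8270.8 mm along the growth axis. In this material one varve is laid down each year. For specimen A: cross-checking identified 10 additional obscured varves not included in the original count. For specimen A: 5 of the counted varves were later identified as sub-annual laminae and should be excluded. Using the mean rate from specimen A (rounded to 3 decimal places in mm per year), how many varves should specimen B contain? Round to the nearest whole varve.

16641 varves

Specimen A: correcting the raw count gives 12906 − 5 + 10 = 12911 true varves.
A: Mean rate = 6422.7 mm / 12911 years ≈ 0.497 mm per year.
For B, 8270.8 / 0.497 = 16641.45 years ≈ 16641 varves.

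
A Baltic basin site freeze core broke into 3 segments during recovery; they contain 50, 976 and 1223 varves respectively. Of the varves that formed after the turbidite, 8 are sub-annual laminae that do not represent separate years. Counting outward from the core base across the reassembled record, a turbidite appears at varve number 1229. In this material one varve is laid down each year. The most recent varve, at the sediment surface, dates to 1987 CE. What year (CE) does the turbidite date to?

Total varves = 50 + 976 + 1223 = 2249.
Between varve 1229 and the sediment surface there are 2249 − 1229 = 1020 varves.
1020 − 8 false = 1012 true varves after the turbidite.
Counting back 1012 years from 1987 CE places the turbidite in 1987 − 1012 = 975 CE.

975 CE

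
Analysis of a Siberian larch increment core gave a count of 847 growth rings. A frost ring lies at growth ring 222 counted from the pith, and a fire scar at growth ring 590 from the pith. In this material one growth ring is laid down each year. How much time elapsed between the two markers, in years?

368 years

590 − 222 = 368 growth rings lie between the two events.
At one growth ring per year, 368 years elapsed between them.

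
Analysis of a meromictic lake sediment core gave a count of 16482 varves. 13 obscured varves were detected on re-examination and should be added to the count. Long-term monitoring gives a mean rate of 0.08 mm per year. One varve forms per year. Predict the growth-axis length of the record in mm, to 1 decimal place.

1319.6 mm

After corrections the count is 16482 + 13 = 16495 varves.
Length ≈ 0.08 × 16495 = 1319.6 mm.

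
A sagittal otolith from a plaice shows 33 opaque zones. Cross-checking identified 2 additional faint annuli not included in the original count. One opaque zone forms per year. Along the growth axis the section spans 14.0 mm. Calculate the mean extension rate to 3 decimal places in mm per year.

0.400 mm per year

Correcting the raw count gives 33 + 2 = 35 true opaque zones.
Mean rate = 14.0 mm / 35 years ≈ 0.400 mm per year.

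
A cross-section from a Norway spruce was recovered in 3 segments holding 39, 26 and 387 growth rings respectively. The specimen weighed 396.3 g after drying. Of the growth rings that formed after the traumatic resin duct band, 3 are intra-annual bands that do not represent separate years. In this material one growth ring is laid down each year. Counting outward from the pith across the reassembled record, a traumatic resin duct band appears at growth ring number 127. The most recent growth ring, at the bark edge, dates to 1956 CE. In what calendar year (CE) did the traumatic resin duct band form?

1634 CE

Total growth rings = 39 + 26 + 387 = 452.
The traumatic resin duct band sits at growth ring 127 from the pith, so 452 − 127 = 325 growth rings formed after it.
Removing the 3 false growth rings leaves 325 − 3 = 322 true growth rings beyond the traumatic resin duct band.
Counting back 322 years from 1956 CE places the traumatic resin duct band in 1956 − 322 = 1634 CE.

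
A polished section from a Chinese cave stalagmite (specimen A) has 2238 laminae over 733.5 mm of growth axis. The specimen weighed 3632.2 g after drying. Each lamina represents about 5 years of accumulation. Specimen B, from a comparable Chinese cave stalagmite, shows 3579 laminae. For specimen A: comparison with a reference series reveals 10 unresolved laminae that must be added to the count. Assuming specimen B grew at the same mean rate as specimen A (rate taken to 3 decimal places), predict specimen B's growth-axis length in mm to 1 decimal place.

Specimen A: adjusted count: 2238 + 10 = 2248 laminae.
Specimen A: 2248 laminae at 5 years each span 2248 × 5 = 11240 years.
A: Mean rate = 733.5 mm / 11240 years ≈ 0.065 mm/year.
Specimen B: at 5 years per lamina, 3579 × 5 = 17895 years. Length of B = 0.065 × 17895 = 1163.2 mm.

1163.2 mm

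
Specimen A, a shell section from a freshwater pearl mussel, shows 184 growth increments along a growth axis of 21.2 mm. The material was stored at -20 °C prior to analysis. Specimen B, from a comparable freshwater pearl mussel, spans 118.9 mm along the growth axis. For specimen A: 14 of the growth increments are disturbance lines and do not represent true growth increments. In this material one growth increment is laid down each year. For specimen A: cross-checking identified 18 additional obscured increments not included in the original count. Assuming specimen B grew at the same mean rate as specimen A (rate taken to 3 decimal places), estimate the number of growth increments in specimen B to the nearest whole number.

1052 growth increments

Specimen A: adjusted count: 184 − 14 + 18 = 188 growth increments.
A: 21.2 mm over 188 years gives 21.2 / 188 ≈ 0.113 mm/year.
Specimen B: 118.9 mm / 0.113 mm per year = 1052.21 years ≈ 1052 growth increments.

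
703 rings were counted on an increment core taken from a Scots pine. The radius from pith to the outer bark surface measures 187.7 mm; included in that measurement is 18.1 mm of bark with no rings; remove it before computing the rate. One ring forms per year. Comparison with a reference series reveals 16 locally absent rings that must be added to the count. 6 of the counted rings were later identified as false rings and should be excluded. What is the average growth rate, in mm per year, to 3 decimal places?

After corrections the count is 703 − 6 + 16 = 713 rings.
Net length = 187.7 − 18.1 = 169.6 mm.
Extension rate ≈ 169.6 / 713 = 0.238 mm per year.

0.238 mm per year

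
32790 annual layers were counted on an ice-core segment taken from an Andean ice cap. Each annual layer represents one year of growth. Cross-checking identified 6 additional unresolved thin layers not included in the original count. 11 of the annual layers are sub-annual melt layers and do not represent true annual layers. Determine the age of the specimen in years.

32785 years

Correcting the raw count gives 32790 − 11 + 6 = 32785 true annual layers.
With a one-to-one annual layer periodicity this is 32785 years.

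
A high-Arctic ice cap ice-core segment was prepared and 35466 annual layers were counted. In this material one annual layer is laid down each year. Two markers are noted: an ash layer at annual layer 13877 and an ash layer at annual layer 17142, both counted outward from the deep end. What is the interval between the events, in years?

3265 years

Separation: 17142 − 13877 = 3265 annual layers.
One annual layer per year makes the interval 3265 years.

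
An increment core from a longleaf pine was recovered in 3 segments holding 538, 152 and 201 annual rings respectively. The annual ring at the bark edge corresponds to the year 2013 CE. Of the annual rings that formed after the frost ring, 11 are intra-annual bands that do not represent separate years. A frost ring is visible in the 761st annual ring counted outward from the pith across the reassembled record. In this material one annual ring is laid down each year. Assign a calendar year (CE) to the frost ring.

1894 CE

Total annual rings = 538 + 152 + 201 = 891.
891 − 761 = 130 annual rings lie beyond the frost ring toward the bark edge.
Excluding 11 false annual rings: 130 − 11 = 119.
2013 − 119 = 1894 CE.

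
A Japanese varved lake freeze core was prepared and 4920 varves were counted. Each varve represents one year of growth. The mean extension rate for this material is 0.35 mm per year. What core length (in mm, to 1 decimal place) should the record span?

4920 years of growth are recorded.
Length ≈ 0.35 × 4920 = 1722.0 mm.

1722.0 mm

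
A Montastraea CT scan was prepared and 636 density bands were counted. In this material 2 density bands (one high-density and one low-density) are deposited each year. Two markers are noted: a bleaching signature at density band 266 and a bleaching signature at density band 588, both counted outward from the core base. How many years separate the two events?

588 − 266 = 322 density bands lie between the two events.
Dividing by 2 density bands per year: 322 / 2 = 161 years.

161 yr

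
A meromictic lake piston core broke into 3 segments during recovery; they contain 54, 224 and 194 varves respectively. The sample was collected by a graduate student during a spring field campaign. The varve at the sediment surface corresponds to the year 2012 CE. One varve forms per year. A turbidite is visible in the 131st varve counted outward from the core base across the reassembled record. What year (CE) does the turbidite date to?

1671 CE

Total varves = 54 + 224 + 194 = 472.
Between varve 131 and the sediment surface there are 472 − 131 = 341 varves.
Counting back 341 years from 2012 CE places the turbidite in 2012 − 341 = 1671 CE.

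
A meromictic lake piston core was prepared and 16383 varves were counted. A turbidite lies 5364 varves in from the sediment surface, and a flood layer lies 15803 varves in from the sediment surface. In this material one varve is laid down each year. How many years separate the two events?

Separation: 15803 − 5364 = 10439 varves.
At one varve per year, 10439 years elapsed between them.

10439 years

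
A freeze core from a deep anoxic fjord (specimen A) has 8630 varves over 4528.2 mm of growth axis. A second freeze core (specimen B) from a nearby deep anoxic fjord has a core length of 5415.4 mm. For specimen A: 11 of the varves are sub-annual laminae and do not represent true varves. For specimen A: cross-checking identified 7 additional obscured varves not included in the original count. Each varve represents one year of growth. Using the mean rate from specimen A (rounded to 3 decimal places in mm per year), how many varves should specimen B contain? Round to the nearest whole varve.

10315 varves

Specimen A: correcting the raw count gives 8630 − 11 + 7 = 8626 true varves.
A: Extension rate ≈ 4528.2 / 8626 = 0.525 mm/year.
B spans 5415.4 / 0.525 = 10315.05 years ≈ 10315 varves.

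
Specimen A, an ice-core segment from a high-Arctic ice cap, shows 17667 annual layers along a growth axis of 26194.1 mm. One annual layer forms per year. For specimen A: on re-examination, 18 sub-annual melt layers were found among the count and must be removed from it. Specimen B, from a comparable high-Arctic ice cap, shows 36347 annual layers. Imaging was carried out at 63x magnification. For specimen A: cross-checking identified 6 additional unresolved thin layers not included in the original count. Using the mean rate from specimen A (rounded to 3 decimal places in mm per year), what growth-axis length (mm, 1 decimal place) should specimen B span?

Specimen A: correcting the raw count gives 17667 − 18 + 6 = 17655 true annual layers.
A: Mean rate = 26194.1 mm / 17655 years ≈ 1.484 mm/yr.
Length of B = 1.484 × 36347 = 53938.9 mm.

53938.9 mm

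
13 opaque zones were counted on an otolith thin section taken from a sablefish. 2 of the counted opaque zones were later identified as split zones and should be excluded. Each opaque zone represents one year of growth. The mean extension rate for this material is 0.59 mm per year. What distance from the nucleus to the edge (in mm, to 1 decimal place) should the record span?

Correcting the raw count gives 13 − 2 = 11 true opaque zones.
Predicted length = 0.59 mm/year × 11 years = 6.5 mm.

6.5 mm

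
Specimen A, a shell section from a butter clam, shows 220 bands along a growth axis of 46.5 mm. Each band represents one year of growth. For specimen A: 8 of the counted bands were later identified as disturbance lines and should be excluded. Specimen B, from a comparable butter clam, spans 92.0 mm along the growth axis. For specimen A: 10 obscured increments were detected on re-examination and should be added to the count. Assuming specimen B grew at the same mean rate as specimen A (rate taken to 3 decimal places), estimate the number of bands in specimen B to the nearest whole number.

440 bands

Specimen A: after corrections the count is 220 − 8 + 10 = 222 bands.
A: 46.5 mm over 222 years gives 46.5 / 222 ≈ 0.209 mm/yr.
For B, 92.0 / 0.209 = 440.19 years ≈ 440 bands.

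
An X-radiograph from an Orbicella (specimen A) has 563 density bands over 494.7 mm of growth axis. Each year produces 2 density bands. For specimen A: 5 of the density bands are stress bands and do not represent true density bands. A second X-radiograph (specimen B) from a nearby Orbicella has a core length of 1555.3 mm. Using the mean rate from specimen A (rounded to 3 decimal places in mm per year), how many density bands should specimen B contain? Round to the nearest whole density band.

1754 density bands

Specimen A: after corrections the count is 563 − 5 = 558 density bands.
Specimen A: with 2 density bands per year, 558 / 2 = 279 years.
A: Extension rate ≈ 494.7 / 279 = 1.773 mm per year.
For B, 1555.3 / 1.773 = 877.21 years; at 2 density bands per year that is 877.21 × 2 ≈ 1754 density bands.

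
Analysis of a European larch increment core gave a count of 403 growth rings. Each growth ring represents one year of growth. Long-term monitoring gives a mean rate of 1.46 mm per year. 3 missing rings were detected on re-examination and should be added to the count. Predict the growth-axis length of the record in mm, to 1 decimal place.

Adjusted count: 403 + 3 = 406 growth rings.
406 years at 1.46 mm/year gives 1.46 × 406 = 592.8 mm.

592.8 mm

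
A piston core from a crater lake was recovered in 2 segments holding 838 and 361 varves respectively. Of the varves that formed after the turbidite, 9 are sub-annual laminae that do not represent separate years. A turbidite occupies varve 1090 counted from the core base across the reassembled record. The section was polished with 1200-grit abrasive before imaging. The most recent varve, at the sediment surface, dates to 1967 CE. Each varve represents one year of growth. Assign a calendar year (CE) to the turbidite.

Total varves = 838 + 361 = 1199.
1199 − 1090 = 109 varves lie beyond the turbidite toward the sediment surface.
Removing the 9 false varves leaves 109 − 9 = 100 true varves beyond the turbidite.
The varve at the sediment surface is 1967 CE, so the turbidite dates to 1967 − 100 = 1867 CE.

1867 CE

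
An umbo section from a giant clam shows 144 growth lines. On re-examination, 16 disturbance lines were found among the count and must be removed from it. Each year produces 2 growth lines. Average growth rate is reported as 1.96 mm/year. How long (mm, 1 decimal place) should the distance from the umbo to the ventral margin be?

Correcting the raw count gives 144 − 16 = 128 true growth lines.
Dividing by 2 growth lines per year: 128 / 2 = 64 years.
Predicted length = 1.96 mm/year × 64 years = 125.4 mm.

125.4 mm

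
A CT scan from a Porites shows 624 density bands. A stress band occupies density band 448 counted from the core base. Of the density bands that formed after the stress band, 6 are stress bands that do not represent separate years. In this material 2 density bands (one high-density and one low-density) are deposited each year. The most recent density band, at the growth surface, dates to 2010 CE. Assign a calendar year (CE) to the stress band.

1925 CE

The stress band sits at density band 448 from the core base, so 624 − 448 = 176 density bands formed after it.
Excluding 6 false density bands: 176 − 6 = 170.
With 2 density bands per year, 170 / 2 = 85 years.
Counting back 85 years from 2010 CE places the stress band in 2010 − 85 = 1925 CE.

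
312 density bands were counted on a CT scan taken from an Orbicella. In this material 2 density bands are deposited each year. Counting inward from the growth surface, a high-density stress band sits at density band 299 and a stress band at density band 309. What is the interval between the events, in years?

5 yr

Separation: 309 − 299 = 10 density bands.
Dividing by 2 density bands per year: 10 / 2 = 5 years.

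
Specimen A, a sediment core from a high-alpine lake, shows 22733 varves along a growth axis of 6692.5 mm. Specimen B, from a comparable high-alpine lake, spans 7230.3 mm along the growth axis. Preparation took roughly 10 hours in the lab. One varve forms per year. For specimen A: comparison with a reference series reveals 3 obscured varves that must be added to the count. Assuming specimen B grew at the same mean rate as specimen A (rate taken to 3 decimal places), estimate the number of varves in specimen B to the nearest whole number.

24593 varves

Specimen A: true varve count = 22733 + 3 = 22736.
A: Mean rate = 6692.5 mm / 22736 years ≈ 0.294 mm/yr.
B spans 7230.3 / 0.294 = 24592.86 years ≈ 24593 varves.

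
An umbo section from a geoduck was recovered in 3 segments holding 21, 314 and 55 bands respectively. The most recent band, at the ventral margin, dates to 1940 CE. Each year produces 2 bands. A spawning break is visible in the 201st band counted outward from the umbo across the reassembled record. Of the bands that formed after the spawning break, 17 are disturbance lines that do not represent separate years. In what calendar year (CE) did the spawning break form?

Total bands = 21 + 314 + 55 = 390.
390 − 201 = 189 bands lie beyond the spawning break toward the ventral margin.
189 − 17 false = 172 true bands after the spawning break.
With 2 bands per year, 172 / 2 = 86 years.
The band at the ventral margin is 1940 CE, so the spawning break dates to 1940 − 86 = 1854 CE.

1854 CE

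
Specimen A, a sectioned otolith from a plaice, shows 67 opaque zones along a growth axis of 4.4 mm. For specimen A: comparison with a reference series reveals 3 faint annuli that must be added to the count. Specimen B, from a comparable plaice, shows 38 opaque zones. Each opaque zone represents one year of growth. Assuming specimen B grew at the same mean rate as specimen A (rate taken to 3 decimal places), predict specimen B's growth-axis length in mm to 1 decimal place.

Specimen A: after corrections the count is 67 + 3 = 70 opaque zones.
A: 4.4 mm over 70 years gives 4.4 / 70 ≈ 0.063 mm per year.
B's length ≈ 0.063 × 38 = 2.4 mm.

2.4 mm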